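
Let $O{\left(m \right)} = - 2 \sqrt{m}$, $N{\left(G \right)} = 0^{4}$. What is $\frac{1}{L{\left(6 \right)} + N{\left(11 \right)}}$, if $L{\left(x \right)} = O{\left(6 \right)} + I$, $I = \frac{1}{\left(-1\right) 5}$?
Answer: $\frac{5}{599} - \frac{50 \sqrt{6}}{599} \approx -0.19612$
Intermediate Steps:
$N{\left(G \right)} = 0$
$I = - \frac{1}{5}$ ($I = \frac{1}{-5} = - \frac{1}{5} \approx -0.2$)
$L{\left(x \right)} = - \frac{1}{5} - 2 \sqrt{6}$ ($L{\left(x \right)} = - 2 \sqrt{6} - \frac{1}{5} = - \frac{1}{5} - 2 \sqrt{6}$)
$\frac{1}{L{\left(6 \right)} + N{\left(11 \right)}} = \frac{1}{\left(- \frac{1}{5} - 2 \sqrt{6}\right) + 0} = \frac{1}{- \frac{1}{5} - 2 \sqrt{6}}$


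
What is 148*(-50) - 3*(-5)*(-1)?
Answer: -7415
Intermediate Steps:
148*(-50) - 3*(-5)*(-1) = -7400 + 15*(-1) = -7400 - 15 = -7415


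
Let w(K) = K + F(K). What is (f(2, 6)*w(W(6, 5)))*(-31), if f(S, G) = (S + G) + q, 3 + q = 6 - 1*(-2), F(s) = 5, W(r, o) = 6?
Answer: -4433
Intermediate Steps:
q = 5 (q = -3 + (6 - 1*(-2)) = -3 + (6 + 2) = -3 + 8 = 5)
f(S, G) = 5 + G + S (f(S, G) = (S + G) + 5 = (G + S) + 5 = 5 + G + S)
w(K) = 5 + K (w(K) = K + 5 = 5 + K)
(f(2, 6)*w(W(6, 5)))*(-31) = ((5 + 6 + 2)*(5 + 6))*(-31) = (13*11)*(-31) = 143*(-31) = -4433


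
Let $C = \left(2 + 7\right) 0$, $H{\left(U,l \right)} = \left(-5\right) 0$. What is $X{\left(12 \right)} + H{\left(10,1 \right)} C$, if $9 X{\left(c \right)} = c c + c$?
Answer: $\frac{52}{3} \approx 17.333$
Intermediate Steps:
$X{\left(c \right)} = \frac{c}{9} + \frac{c^{2}}{9}$ ($X{\left(c \right)} = \frac{c c + c}{9} = \frac{c^{2} + c}{9} = \frac{c + c^{2}}{9} = \frac{c}{9} + \frac{c^{2}}{9}$)
$H{\left(U,l \right)} = 0$
$C = 0$ ($C = 9 \cdot 0 = 0$)
$X{\left(12 \right)} + H{\left(10,1 \right)} C = \frac{1}{9} \cdot 12 \left(1 + 12\right) + 0 \cdot 0 = \frac{1}{9} \cdot 12 \cdot 13 + 0 = \frac{52}{3} + 0 = \frac{52}{3}$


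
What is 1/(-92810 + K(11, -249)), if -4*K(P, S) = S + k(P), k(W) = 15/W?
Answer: -11/1020229 ≈ -1.0782e-5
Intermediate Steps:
K(P, S) = -15/(4*P) - S/4 (K(P, S) = -(S + 15/P)/4 = -15/(4*P) - S/4)
1/(-92810 + K(11, -249)) = 1/(-92810 + (¼)*(-15 - 1*11*(-249))/11) = 1/(-92810 + (¼)*(1/11)*(-15 + 2739)) = 1/(-92810 + (¼)*(1/11)*2724) = 1/(-92810 + 681/11) = 1/(-1020229/11) = -11/1020229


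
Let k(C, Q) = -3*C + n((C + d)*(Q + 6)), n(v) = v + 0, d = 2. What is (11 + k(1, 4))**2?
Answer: 1444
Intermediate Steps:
n(v) = v
k(C, Q) = -3*C + (2 + C)*(6 + Q) (k(C, Q) = -3*C + (C + 2)*(Q + 6) = -3*C + (2 + C)*(6 + Q))
(11 + k(1, 4))**2 = (11 + (12 + 2*4 + 3*1 + 1*4))**2 = (11 + (12 + 8 + 3 + 4))**2 = (11 + 27)**2 = 38**2 = 1444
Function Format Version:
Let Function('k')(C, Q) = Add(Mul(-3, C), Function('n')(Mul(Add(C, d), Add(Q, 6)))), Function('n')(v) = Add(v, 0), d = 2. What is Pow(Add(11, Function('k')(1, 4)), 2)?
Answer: 1444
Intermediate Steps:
Function('n')(v) = v
Function('k')(C, Q) = Add(Mul(-3, C), Mul(Add(2, C), Add(6, Q))) (Function('k')(C, Q) = Add(Mul(-3, C), Mul(Add(C, 2), Add(Q, 6))) = Add(Mul(-3, C), Mul(Add(2, C), Add(6, Q))))
Pow(Add(11, Function('k')(1, 4)), 2) = Pow(Add(11, Add(12, Mul(2, 4), Mul(3, 1), Mul(1, 4))), 2) = Pow(Add(11, Add(12, 8, 3, 4)), 2) = Pow(Add(11, 27), 2) = Pow(38, 2) = 1444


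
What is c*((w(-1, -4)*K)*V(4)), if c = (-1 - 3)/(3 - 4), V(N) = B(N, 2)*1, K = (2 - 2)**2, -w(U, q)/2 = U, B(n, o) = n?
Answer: 0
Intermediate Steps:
w(U, q) = -2*U
K = 0 (K = 0**2 = 0)
V(N) = N (V(N) = N*1 = N)
c = 4 (c = -4/(-1) = -4*(-1) = 4)
c*((w(-1, -4)*K)*V(4)) = 4*((-2*(-1)*0)*4) = 4*((2*0)*4) = 4*(0*4) = 4*0 = 0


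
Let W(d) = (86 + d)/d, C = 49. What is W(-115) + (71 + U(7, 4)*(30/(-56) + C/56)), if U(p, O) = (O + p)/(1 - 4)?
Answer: 1352557/19320 ≈ 70.008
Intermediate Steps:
W(d) = (86 + d)/d
U(p, O) = -O/3 - p/3 (U(p, O) = (O + p)/(-3) = (O + p)*(-⅓) = -O/3 - p/3)
W(-115) + (71 + U(7, 4)*(30/(-56) + C/56)) = (86 - 115)/(-115) + (71 + (-⅓*4 - ⅓*7)*(30/(-56) + 49/56)) = -1/115*(-29) + (71 + (-4/3 - 7/3)*(30*(-1/56) + 49*(1/56))) = 29/115 + (71 - 11*(-15/28 + 7/8)/3) = 29/115 + (71 - 11/3*19/56) = 29/115 + (71 - 209/168) = 29/115 + 11719/168 = 1352557/19320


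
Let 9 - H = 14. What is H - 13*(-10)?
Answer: 125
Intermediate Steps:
H = -5 (H = 9 - 1*14 = 9 - 14 = -5)
H - 13*(-10) = -5 - 13*(-10) = -5 + 130 = 125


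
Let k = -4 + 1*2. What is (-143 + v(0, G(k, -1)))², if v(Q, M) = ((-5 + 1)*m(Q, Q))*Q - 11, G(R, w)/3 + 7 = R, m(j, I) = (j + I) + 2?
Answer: 23716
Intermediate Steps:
m(j, I) = 2 + I + j (m(j, I) = (I + j) + 2 = 2 + I + j)
k = -2 (k = -4 + 2 = -2)
G(R, w) = -21 + 3*R
v(Q, M) = -11 + Q*(-8 - 8*Q) (v(Q, M) = ((-5 + 1)*(2 + Q + Q))*Q - 11 = (-4*(2 + 2*Q))*Q - 11 = (-8 - 8*Q)*Q - 11 = Q*(-8 - 8*Q) - 11 = -11 + Q*(-8 - 8*Q))
(-143 + v(0, G(k, -1)))² = (-143 + (-11 - 8*0*(1 + 0)))² = (-143 + (-11 - 8*0*1))² = (-143 + (-11 + 0))² = (-143 - 11)² = (-154)² = 23716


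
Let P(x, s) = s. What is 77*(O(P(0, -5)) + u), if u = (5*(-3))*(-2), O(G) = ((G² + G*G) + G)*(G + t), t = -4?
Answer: -28875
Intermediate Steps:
O(G) = (-4 + G)*(G + 2*G²) (O(G) = ((G² + G*G) + G)*(G - 4) = ((G² + G²) + G)*(-4 + G) = (2*G² + G)*(-4 + G) = (G + 2*G²)*(-4 + G) = (-4 + G)*(G + 2*G²))
u = 30 (u = -15*(-2) = 30)
77*(O(P(0, -5)) + u) = 77*(-5*(-4 - 7*(-5) + 2*(-5)²) + 30) = 77*(-5*(-4 + 35 + 2*25) + 30) = 77*(-5*(-4 + 35 + 50) + 30) = 77*(-5*81 + 30) = 77*(-405 + 30) = 77*(-375) = -28875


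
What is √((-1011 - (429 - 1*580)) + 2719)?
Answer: 13*√11 ≈ 43.116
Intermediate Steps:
√((-1011 - (429 - 1*580)) + 2719) = √((-1011 - (429 - 580)) + 2719) = √((-1011 - 1*(-151)) + 2719) = √((-1011 + 151) + 2719) = √(-860 + 2719) = √1859 = 13*√11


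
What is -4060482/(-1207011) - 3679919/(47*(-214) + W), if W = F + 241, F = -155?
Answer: 1494064612871/4012104564 ≈ 372.39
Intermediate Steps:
W = 86 (W = -155 + 241 = 86)
-4060482/(-1207011) - 3679919/(47*(-214) + W) = -4060482/(-1207011) - 3679919/(47*(-214) + 86) = -4060482*(-1/1207011) - 3679919/(-10058 + 86) = 1353494/402337 - 3679919/(-9972) = 1353494/402337 - 3679919*(-1/9972) = 1353494/402337 + 3679919/9972 = 1494064612871/4012104564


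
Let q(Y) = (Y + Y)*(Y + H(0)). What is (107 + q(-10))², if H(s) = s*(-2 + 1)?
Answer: 94249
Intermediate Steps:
H(s) = -s (H(s) = s*(-1) = -s)
q(Y) = 2*Y² (q(Y) = (Y + Y)*(Y - 1*0) = (2*Y)*(Y + 0) = (2*Y)*Y = 2*Y²)
(107 + q(-10))² = (107 + 2*(-10)²)² = (107 + 2*100)² = (107 + 200)² = 307² = 94249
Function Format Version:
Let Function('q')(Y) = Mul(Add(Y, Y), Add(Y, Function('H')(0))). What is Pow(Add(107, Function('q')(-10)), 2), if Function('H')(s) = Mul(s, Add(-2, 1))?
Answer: 94249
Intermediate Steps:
Function('H')(s) = Mul(-1, s) (Function('H')(s) = Mul(s, -1) = Mul(-1, s))
Function('q')(Y) = Mul(2, Pow(Y, 2)) (Function('q')(Y) = Mul(Add(Y, Y), Add(Y, Mul(-1, 0))) = Mul(Mul(2, Y), Add(Y, 0)) = Mul(Mul(2, Y), Y) = Mul(2, Pow(Y, 2)))
Pow(Add(107, Function('q')(-10)), 2) = Pow(Add(107, Mul(2, Pow(-10, 2))), 2) = Pow(Add(107, Mul(2, 100)), 2) = Pow(Add(107, 200), 2) = Pow(307, 2) = 94249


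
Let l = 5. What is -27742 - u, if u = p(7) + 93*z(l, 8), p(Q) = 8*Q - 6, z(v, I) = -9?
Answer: -26955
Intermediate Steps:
p(Q) = -6 + 8*Q
u = -787 (u = (-6 + 8*7) + 93*(-9) = (-6 + 56) - 837 = 50 - 837 = -787)
-27742 - u = -27742 - 1*(-787) = -27742 + 787 = -26955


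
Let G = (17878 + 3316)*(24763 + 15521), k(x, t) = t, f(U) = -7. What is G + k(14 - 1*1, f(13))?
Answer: 853779089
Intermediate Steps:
G = 853779096 (G = 21194*40284 = 853779096)
G + k(14 - 1*1, f(13)) = 853779096 - 7 = 853779089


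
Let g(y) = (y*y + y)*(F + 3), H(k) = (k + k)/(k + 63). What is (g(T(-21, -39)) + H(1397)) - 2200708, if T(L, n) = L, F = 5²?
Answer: -1597930643/730 ≈ -2.1889e+6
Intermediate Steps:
F = 25
H(k) = 2*k/(63 + k) (H(k) = (2*k)/(63 + k) = 2*k/(63 + k))
g(y) = 28*y + 28*y² (g(y) = (y*y + y)*(25 + 3) = (y² + y)*28 = (y + y²)*28 = 28*y + 28*y²)
(g(T(-21, -39)) + H(1397)) - 2200708 = (28*(-21)*(1 - 21) + 2*1397/(63 + 1397)) - 2200708 = (28*(-21)*(-20) + 2*1397/1460) - 2200708 = (11760 + 2*1397*(1/1460)) - 2200708 = (11760 + 1397/730) - 2200708 = 8586197/730 - 2200708 = -1597930643/730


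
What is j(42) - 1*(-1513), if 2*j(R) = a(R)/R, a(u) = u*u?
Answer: 1534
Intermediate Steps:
a(u) = u²
j(R) = R/2 (j(R) = (R²/R)/2 = R/2)
j(42) - 1*(-1513) = (½)*42 - 1*(-1513) = 21 + 1513 = 1534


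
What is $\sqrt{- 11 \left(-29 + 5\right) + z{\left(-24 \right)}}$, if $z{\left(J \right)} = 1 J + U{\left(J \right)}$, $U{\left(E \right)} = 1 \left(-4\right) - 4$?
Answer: $2 \sqrt{58} \approx 15.232$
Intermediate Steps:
$U{\left(E \right)} = -8$ ($U{\left(E \right)} = -4 - 4 = -8$)
$z{\left(J \right)} = -8 + J$ ($z{\left(J \right)} = 1 J - 8 = J - 8 = -8 + J$)
$\sqrt{- 11 \left(-29 + 5\right) + z{\left(-24 \right)}} = \sqrt{- 11 \left(-29 + 5\right) - 32} = \sqrt{\left(-11\right) \left(-24\right) - 32} = \sqrt{264 - 32} = \sqrt{232} = 2 \sqrt{58}$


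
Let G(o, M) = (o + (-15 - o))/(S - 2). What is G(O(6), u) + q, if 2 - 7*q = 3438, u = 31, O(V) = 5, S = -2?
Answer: -13639/28 ≈ -487.11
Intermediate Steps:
G(o, M) = 15/4 (G(o, M) = (o + (-15 - o))/(-2 - 2) = -15/(-4) = -15*(-¼) = 15/4)
q = -3436/7 (q = 2/7 - ⅐*3438 = 2/7 - 3438/7 = -3436/7 ≈ -490.86)
G(O(6), u) + q = 15/4 - 3436/7 = -13639/28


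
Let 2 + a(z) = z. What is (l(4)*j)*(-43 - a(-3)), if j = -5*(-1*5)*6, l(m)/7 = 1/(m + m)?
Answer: -9975/2 ≈ -4987.5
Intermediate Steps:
a(z) = -2 + z
l(m) = 7/(2*m) (l(m) = 7/(m + m) = 7/((2*m)) = 7*(1/(2*m)) = 7/(2*m))
j = 150 (j = -(-25)*6 = -5*(-5)*6 = 25*6 = 150)
(l(4)*j)*(-43 - a(-3)) = (((7/2)/4)*150)*(-43 - (-2 - 3)) = (((7/2)*(¼))*150)*(-43 - 1*(-5)) = ((7/8)*150)*(-43 + 5) = (525/4)*(-38) = -9975/2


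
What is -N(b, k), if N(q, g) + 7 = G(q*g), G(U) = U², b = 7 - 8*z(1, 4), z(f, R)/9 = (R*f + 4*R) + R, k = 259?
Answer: -198683256114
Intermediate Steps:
z(f, R) = 45*R + 9*R*f (z(f, R) = 9*((R*f + 4*R) + R) = 9*((4*R + R*f) + R) = 9*(5*R + R*f) = 45*R + 9*R*f)
b = -1721 (b = 7 - 72*4*(5 + 1) = 7 - 72*4*6 = 7 - 8*216 = 7 - 1728 = -1721)
N(q, g) = -7 + g²*q² (N(q, g) = -7 + (q*g)² = -7 + (g*q)² = -7 + g²*q²)
-N(b, k) = -(-7 + 259²*(-1721)²) = -(-7 + 67081*2961841) = -(-7 + 198683256121) = -1*198683256114 = -198683256114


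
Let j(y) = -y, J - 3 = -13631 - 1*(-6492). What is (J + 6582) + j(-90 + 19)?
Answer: -483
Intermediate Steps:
J = -7136 (J = 3 + (-13631 - 1*(-6492)) = 3 + (-13631 + 6492) = 3 - 7139 = -7136)
(J + 6582) + j(-90 + 19) = (-7136 + 6582) - (-90 + 19) = -554 - 1*(-71) = -554 + 71 = -483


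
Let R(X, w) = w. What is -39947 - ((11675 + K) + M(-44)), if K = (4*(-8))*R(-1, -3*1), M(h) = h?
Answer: -51674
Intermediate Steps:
K = 96 (K = (4*(-8))*(-3*1) = -32*(-3) = 96)
-39947 - ((11675 + K) + M(-44)) = -39947 - ((11675 + 96) - 44) = -39947 - (11771 - 44) = -39947 - 1*11727 = -39947 - 11727 = -51674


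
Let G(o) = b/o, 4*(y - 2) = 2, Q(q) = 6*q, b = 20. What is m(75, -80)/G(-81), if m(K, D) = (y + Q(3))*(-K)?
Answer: 49815/8 ≈ 6226.9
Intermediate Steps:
y = 5/2 (y = 2 + (¼)*2 = 2 + ½ = 5/2 ≈ 2.5000)
m(K, D) = -41*K/2 (m(K, D) = (5/2 + 6*3)*(-K) = (5/2 + 18)*(-K) = 41*(-K)/2 = -41*K/2)
G(o) = 20/o
m(75, -80)/G(-81) = (-41/2*75)/((20/(-81))) = -3075/(2*(20*(-1/81))) = -3075/(2*(-20/81)) = -3075/2*(-81/20) = 49815/8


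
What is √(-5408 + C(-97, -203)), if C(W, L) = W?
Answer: I*√5505 ≈ 74.196*I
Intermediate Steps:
√(-5408 + C(-97, -203)) = √(-5408 - 97) = √(-5505) = I*√5505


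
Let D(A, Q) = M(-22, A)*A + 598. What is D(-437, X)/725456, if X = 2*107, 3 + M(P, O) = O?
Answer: 96439/362728 ≈ 0.26587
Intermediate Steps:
M(P, O) = -3 + O
X = 214
D(A, Q) = 598 + A*(-3 + A) (D(A, Q) = (-3 + A)*A + 598 = A*(-3 + A) + 598 = 598 + A*(-3 + A))
D(-437, X)/725456 = (598 - 437*(-3 - 437))/725456 = (598 - 437*(-440))*(1/725456) = (598 + 192280)*(1/725456) = 192878*(1/725456) = 96439/362728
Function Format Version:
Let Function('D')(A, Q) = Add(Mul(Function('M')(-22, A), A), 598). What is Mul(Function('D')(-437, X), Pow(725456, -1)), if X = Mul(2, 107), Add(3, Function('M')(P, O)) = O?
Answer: Rational(96439, 362728) ≈ 0.26587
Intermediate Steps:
Function('M')(P, O) = Add(-3, O)
X = 214
Function('D')(A, Q) = Add(598, Mul(A, Add(-3, A))) (Function('D')(A, Q) = Add(Mul(Add(-3, A), A), 598) = Add(Mul(A, Add(-3, A)), 598) = Add(598, Mul(A, Add(-3, A))))
Mul(Function('D')(-437, X), Pow(725456, -1)) = Mul(Add(598, Mul(-437, Add(-3, -437))), Pow(725456, -1)) = Mul(Add(598, Mul(-437, -440)), Rational(1, 725456)) = Mul(Add(598, 192280), Rational(1, 725456)) = Mul(192878, Rational(1, 725456)) = Rational(96439, 362728)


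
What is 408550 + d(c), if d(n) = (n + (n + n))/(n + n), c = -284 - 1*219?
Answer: 817103/2 ≈ 4.0855e+5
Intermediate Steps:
c = -503 (c = -284 - 219 = -503)
d(n) = 3/2 (d(n) = (n + 2*n)/((2*n)) = (3*n)*(1/(2*n)) = 3/2)
408550 + d(c) = 408550 + 3/2 = 817103/2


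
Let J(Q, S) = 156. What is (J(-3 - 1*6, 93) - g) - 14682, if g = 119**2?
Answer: -28687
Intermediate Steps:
g = 14161
(J(-3 - 1*6, 93) - g) - 14682 = (156 - 1*14161) - 14682 = (156 - 14161) - 14682 = -14005 - 14682 = -28687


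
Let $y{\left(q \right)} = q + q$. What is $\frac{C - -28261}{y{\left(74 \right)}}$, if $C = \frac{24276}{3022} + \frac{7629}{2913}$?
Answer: $\frac{10369907678}{54285697} \approx 191.02$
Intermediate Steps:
$C = \frac{15628471}{1467181}$ ($C = 24276 \cdot \frac{1}{3022} + 7629 \cdot \frac{1}{2913} = \frac{12138}{1511} + \frac{2543}{971} = \frac{15628471}{1467181} \approx 10.652$)
$y{\left(q \right)} = 2 q$
$\frac{C - -28261}{y{\left(74 \right)}} = \frac{\frac{15628471}{1467181} - -28261}{2 \cdot 74} = \frac{\frac{15628471}{1467181} + 28261}{148} = \frac{41479630712}{1467181} \cdot \frac{1}{148} = \frac{10369907678}{54285697}$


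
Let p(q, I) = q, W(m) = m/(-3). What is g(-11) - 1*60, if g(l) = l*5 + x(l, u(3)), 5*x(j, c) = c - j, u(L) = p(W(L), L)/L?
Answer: -1693/15 ≈ -112.87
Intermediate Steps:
W(m) = -m/3 (W(m) = m*(-1/3) = -m/3)
u(L) = -1/3 (u(L) = (-L/3)/L = -1/3)
x(j, c) = -j/5 + c/5 (x(j, c) = (c - j)/5 = -j/5 + c/5)
g(l) = -1/15 + 24*l/5 (g(l) = l*5 + (-l/5 + (1/5)*(-1/3)) = 5*l + (-l/5 - 1/15) = 5*l + (-1/15 - l/5) = -1/15 + 24*l/5)
g(-11) - 1*60 = (-1/15 + (24/5)*(-11)) - 1*60 = (-1/15 - 264/5) - 60 = -793/15 - 60 = -1693/15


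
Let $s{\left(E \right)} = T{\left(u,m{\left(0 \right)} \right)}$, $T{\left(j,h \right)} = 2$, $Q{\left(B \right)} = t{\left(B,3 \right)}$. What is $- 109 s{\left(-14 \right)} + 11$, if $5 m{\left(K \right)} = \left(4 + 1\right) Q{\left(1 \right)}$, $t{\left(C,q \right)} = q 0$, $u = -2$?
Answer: $-207$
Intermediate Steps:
$t{\left(C,q \right)} = 0$
$Q{\left(B \right)} = 0$
$m{\left(K \right)} = 0$ ($m{\left(K \right)} = \frac{\left(4 + 1\right) 0}{5} = \frac{5 \cdot 0}{5} = \frac{1}{5} \cdot 0 = 0$)
$s{\left(E \right)} = 2$
$- 109 s{\left(-14 \right)} + 11 = \left(-109\right) 2 + 11 = -218 + 11 = -207$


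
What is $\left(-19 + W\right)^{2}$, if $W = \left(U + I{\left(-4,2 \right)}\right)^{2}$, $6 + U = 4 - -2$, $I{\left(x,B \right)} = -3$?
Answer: $100$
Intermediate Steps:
$U = 0$ ($U = -6 + \left(4 - -2\right) = -6 + \left(4 + 2\right) = -6 + 6 = 0$)
$W = 9$ ($W = \left(0 - 3\right)^{2} = \left(-3\right)^{2} = 9$)
$\left(-19 + W\right)^{2} = \left(-19 + 9\right)^{2} = \left(-10\right)^{2} = 100$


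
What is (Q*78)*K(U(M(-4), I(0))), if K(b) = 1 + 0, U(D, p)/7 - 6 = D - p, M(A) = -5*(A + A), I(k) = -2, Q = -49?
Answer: -3822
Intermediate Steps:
M(A) = -10*A
U(D, p) = 42 - 7*p + 7*D (U(D, p) = 42 + 7*(D - p) = 42 + (-7*p + 7*D) = 42 - 7*p + 7*D)
K(b) = 1
(Q*78)*K(U(M(-4), I(0))) = -49*78*1 = -3822*1 = -3822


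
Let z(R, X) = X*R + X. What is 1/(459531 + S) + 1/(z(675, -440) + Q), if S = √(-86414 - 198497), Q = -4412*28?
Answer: (-√284911 + 38555*I)/(420976*(√284911 - 459531*I)) ≈ -1.993e-7 - 2.5277e-9*I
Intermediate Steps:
Q = -123536
S = I*√284911 (S = √(-284911) = I*√284911 ≈ 533.77*I)
z(R, X) = X + R*X (z(R, X) = R*X + X = X + R*X)
1/(459531 + S) + 1/(z(675, -440) + Q) = 1/(459531 + I*√284911) + 1/(-440*(1 + 675) - 123536) = 1/(459531 + I*√284911) + 1/(-440*676 - 123536) = 1/(459531 + I*√284911) + 1/(-297440 - 123536) = 1/(459531 + I*√284911) + 1/(-420976) = 1/(459531 + I*√284911) - 1/420976 = -1/420976 + 1/(459531 + I*√284911)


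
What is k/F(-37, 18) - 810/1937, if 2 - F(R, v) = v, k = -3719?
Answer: 7190743/30992 ≈ 232.02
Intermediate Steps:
F(R, v) = 2 - v
k/F(-37, 18) - 810/1937 = -3719/(2 - 1*18) - 810/1937 = -3719/(2 - 18) - 810*1/1937 = -3719/(-16) - 810/1937 = -3719*(-1/16) - 810/1937 = 3719/16 - 810/1937 = 7190743/30992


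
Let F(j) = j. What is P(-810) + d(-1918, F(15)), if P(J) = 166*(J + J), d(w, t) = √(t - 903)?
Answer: -268920 + 2*I*√222 ≈ -2.6892e+5 + 29.799*I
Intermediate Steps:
d(w, t) = √(-903 + t)
P(J) = 332*J (P(J) = 166*(2*J) = 332*J)
P(-810) + d(-1918, F(15)) = 332*(-810) + √(-903 + 15) = -268920 + √(-888) = -268920 + 2*I*√222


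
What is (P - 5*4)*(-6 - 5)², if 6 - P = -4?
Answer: -1210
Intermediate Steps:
P = 10 (P = 6 - 1*(-4) = 6 + 4 = 10)
(P - 5*4)*(-6 - 5)² = (10 - 5*4)*(-6 - 5)² = (10 - 20)*(-11)² = -10*121 = -1210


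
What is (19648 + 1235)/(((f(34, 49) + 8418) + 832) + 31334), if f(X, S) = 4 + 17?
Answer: 6961/13535 ≈ 0.51430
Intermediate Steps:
f(X, S) = 21
(19648 + 1235)/(((f(34, 49) + 8418) + 832) + 31334) = (19648 + 1235)/(((21 + 8418) + 832) + 31334) = 20883/((8439 + 832) + 31334) = 20883/(9271 + 31334) = 20883/40605 = 20883*(1/40605) = 6961/13535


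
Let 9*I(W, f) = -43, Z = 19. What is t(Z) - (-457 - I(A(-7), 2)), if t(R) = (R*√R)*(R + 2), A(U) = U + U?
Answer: 4070/9 + 399*√19 ≈ 2191.4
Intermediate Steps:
A(U) = 2*U
I(W, f) = -43/9 (I(W, f) = (⅑)*(-43) = -43/9)
t(R) = R^(3/2)*(2 + R)
t(Z) - (-457 - I(A(-7), 2)) = 19^(3/2)*(2 + 19) - (-457 - 1*(-43/9)) = (19*√19)*21 - (-457 + 43/9) = 399*√19 - 1*(-4070/9) = 399*√19 + 4070/9 = 4070/9 + 399*√19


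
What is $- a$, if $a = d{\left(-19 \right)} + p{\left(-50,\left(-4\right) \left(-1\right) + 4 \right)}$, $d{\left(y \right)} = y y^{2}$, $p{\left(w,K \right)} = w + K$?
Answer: $6901$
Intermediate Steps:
$p{\left(w,K \right)} = K + w$
$d{\left(y \right)} = y^{3}$
$a = -6901$ ($a = \left(-19\right)^{3} + \left(\left(\left(-4\right) \left(-1\right) + 4\right) - 50\right) = -6859 + \left(\left(4 + 4\right) - 50\right) = -6859 + \left(8 - 50\right) = -6859 - 42 = -6901$)
$- a = \left(-1\right) \left(-6901\right) = 6901$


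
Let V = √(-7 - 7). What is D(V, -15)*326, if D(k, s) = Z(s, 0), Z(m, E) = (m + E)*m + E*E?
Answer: 73350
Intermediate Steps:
V = I*√14 (V = √(-14) = I*√14 ≈ 3.7417*I)
Z(m, E) = E² + m*(E + m) (Z(m, E) = (E + m)*m + E² = m*(E + m) + E² = E² + m*(E + m))
D(k, s) = s² (D(k, s) = 0² + s² + 0*s = 0 + s² + 0 = s²)
D(V, -15)*326 = (-15)²*326 = 225*326 = 73350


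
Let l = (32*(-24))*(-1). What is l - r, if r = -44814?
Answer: 45582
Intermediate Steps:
l = 768 (l = -768*(-1) = 768)
l - r = 768 - 1*(-44814) = 768 + 44814 = 45582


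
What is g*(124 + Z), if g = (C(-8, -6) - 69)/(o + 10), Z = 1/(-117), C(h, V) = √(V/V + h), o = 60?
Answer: -333661/2730 + 14507*I*√7/8190 ≈ -122.22 + 4.6864*I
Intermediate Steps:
C(h, V) = √(1 + h)
Z = -1/117 ≈ -0.0085470
g = -69/70 + I*√7/70 (g = (√(1 - 8) - 69)/(60 + 10) = (√(-7) - 69)/70 = (I*√7 - 69)*(1/70) = (-69 + I*√7)*(1/70) = -69/70 + I*√7/70 ≈ -0.98571 + 0.037796*I)
g*(124 + Z) = (-69/70 + I*√7/70)*(124 - 1/117) = (-69/70 + I*√7/70)*(14507/117) = -333661/2730 + 14507*I*√7/8190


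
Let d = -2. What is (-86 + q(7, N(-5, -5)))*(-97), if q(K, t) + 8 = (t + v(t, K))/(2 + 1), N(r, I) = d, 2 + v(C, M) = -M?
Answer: 28421/3 ≈ 9473.7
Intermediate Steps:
v(C, M) = -2 - M
N(r, I) = -2
q(K, t) = -26/3 - K/3 + t/3 (q(K, t) = -8 + (t + (-2 - K))/(2 + 1) = -8 + (-2 + t - K)/3 = -8 + (-2 + t - K)*(1/3) = -8 + (-2/3 - K/3 + t/3) = -26/3 - K/3 + t/3)
(-86 + q(7, N(-5, -5)))*(-97) = (-86 + (-26/3 - 1/3*7 + (1/3)*(-2)))*(-97) = (-86 + (-26/3 - 7/3 - 2/3))*(-97) = (-86 - 35/3)*(-97) = -293/3*(-97) = 28421/3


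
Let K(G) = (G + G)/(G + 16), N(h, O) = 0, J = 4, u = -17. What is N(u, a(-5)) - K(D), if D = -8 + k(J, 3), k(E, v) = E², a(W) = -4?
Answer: -⅔ ≈ -0.66667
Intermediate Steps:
D = 8 (D = -8 + 4² = -8 + 16 = 8)
K(G) = 2*G/(16 + G) (K(G) = (2*G)/(16 + G) = 2*G/(16 + G))
N(u, a(-5)) - K(D) = 0 - 2*8/(16 + 8) = 0 - 2*8/24 = 0 - 1*⅔ = 0 - ⅔ = -⅔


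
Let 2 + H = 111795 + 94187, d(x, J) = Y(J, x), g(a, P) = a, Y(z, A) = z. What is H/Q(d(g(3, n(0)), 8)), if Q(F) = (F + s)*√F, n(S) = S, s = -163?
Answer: -10299*√2/31 ≈ -469.84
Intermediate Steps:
d(x, J) = J
Q(F) = √F*(-163 + F) (Q(F) = (F - 163)*√F = (-163 + F)*√F = √F*(-163 + F))
H = 205980 (H = -2 + (111795 + 94187) = -2 + 205982 = 205980)
H/Q(d(g(3, n(0)), 8)) = 205980/((√8*(-163 + 8))) = 205980/(((2*√2)*(-155))) = 205980/((-310*√2)) = 205980*(-√2/620) = -10299*√2/31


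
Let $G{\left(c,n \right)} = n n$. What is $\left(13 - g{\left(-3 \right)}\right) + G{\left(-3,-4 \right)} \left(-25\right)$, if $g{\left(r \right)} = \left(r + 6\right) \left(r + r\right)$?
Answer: $-369$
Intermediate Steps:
$g{\left(r \right)} = 2 r \left(6 + r\right)$ ($g{\left(r \right)} = \left(6 + r\right) 2 r = 2 r \left(6 + r\right)$)
$G{\left(c,n \right)} = n^{2}$
$\left(13 - g{\left(-3 \right)}\right) + G{\left(-3,-4 \right)} \left(-25\right) = \left(13 - 2 \left(-3\right) \left(6 - 3\right)\right) + \left(-4\right)^{2} \left(-25\right) = \left(13 - 2 \left(-3\right) 3\right) + 16 \left(-25\right) = \left(13 - -18\right) - 400 = \left(13 + 18\right) - 400 = 31 - 400 = -369$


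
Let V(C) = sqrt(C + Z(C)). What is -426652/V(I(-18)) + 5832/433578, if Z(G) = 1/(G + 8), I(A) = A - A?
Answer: 972/72263 - 853304*sqrt(2) ≈ -1.2068e+6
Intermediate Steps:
I(A) = 0
Z(G) = 1/(8 + G)
V(C) = sqrt(C + 1/(8 + C))
-426652/V(I(-18)) + 5832/433578 = -426652*sqrt(8 + 0)/sqrt(1 + 0*(8 + 0)) + 5832/433578 = -426652*2*sqrt(2)/sqrt(1 + 0*8) + 5832*(1/433578) = -426652*2*sqrt(2)/sqrt(1 + 0) + 972/72263 = -426652*2*sqrt(2) + 972/72263 = -853304*sqrt(2) + 972/72263 = 972/72263 - 853304*sqrt(2)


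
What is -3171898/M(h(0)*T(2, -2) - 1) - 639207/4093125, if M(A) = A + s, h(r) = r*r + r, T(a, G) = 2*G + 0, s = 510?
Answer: -4327766785871/694466875 ≈ -6231.8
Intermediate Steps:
T(a, G) = 2*G
h(r) = r + r² (h(r) = r² + r = r + r²)
M(A) = 510 + A (M(A) = A + 510 = 510 + A)
-3171898/M(h(0)*T(2, -2) - 1) - 639207/4093125 = -3171898/(510 + ((0*(1 + 0))*(2*(-2)) - 1)) - 639207/4093125 = -3171898/(510 + ((0*1)*(-4) - 1)) - 639207*1/4093125 = -3171898/(510 + (0*(-4) - 1)) - 213069/1364375 = -3171898/(510 + (0 - 1)) - 213069/1364375 = -3171898/(510 - 1) - 213069/1364375 = -3171898/509 - 213069/1364375 = -4327766785871/694466875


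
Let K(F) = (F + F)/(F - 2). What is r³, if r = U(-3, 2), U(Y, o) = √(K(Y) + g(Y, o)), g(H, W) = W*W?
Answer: 26*√130/25 ≈ 11.858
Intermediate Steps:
K(F) = 2*F/(-2 + F) (K(F) = (2*F)/(-2 + F) = 2*F/(-2 + F))
g(H, W) = W²
U(Y, o) = √(o² + 2*Y/(-2 + Y)) (U(Y, o) = √(2*Y/(-2 + Y) + o²) = √(o² + 2*Y/(-2 + Y)))
r = √130/5 (r = √((2*(-3) + 2²*(-2 - 3))/(-2 - 3)) = √((-6 + 4*(-5))/(-5)) = √(-(-6 - 20)/5) = √(-⅕*(-26)) = √(26/5) = √130/5 ≈ 2.2803)
r³ = (√130/5)³ = 26*√130/25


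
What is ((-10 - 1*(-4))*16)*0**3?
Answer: 0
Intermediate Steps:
((-10 - 1*(-4))*16)*0**3 = ((-10 + 4)*16)*0 = -6*16*0 = -96*0 = 0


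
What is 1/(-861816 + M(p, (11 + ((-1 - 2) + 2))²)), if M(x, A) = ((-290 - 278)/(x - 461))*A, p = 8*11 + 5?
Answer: -23/19818218 ≈ -1.1605e-6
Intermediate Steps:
p = 93 (p = 88 + 5 = 93)
M(x, A) = -568*A/(-461 + x) (M(x, A) = (-568/(-461 + x))*A = -568*A/(-461 + x))
1/(-861816 + M(p, (11 + ((-1 - 2) + 2))²)) = 1/(-861816 - 568*(11 + ((-1 - 2) + 2))²/(-461 + 93)) = 1/(-861816 - 568*(11 + (-3 + 2))²/(-368)) = 1/(-861816 - 568*(11 - 1)²*(-1/368)) = 1/(-861816 - 568*10²*(-1/368)) = 1/(-861816 - 568*100*(-1/368)) = 1/(-861816 + 3550/23) = 1/(-19818218/23) = -23/19818218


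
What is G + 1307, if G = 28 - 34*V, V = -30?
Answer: 2355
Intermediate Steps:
G = 1048 (G = 28 - 34*(-30) = 28 + 1020 = 1048)
G + 1307 = 1048 + 1307 = 2355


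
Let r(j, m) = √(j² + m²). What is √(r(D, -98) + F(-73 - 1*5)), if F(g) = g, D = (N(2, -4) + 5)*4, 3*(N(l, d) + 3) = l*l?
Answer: √(-702 + 6*√22009)/3 ≈ 4.5720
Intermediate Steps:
N(l, d) = -3 + l²/3 (N(l, d) = -3 + (l*l)/3 = -3 + l²/3)
D = 40/3 (D = ((-3 + (⅓)*2²) + 5)*4 = ((-3 + (⅓)*4) + 5)*4 = ((-3 + 4/3) + 5)*4 = (-5/3 + 5)*4 = (10/3)*4 = 40/3 ≈ 13.333)
√(r(D, -98) + F(-73 - 1*5)) = √(√((40/3)² + (-98)²) + (-73 - 1*5)) = √(√(1600/9 + 9604) + (-73 - 5)) = √(√(88036/9) - 78) = √(2*√22009/3 - 78) = √(-78 + 2*√22009/3)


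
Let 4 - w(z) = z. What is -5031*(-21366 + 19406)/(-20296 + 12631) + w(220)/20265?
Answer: -634380816/493115 ≈ -1286.5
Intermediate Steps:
w(z) = 4 - z
-5031*(-21366 + 19406)/(-20296 + 12631) + w(220)/20265 = -5031*(-21366 + 19406)/(-20296 + 12631) + (4 - 1*220)/20265 = -5031/((-7665/(-1960))) + (4 - 220)*(1/20265) = -5031/((-7665*(-1/1960))) - 216*1/20265 = -5031/219/56 - 72/6755 = -5031*56/219 - 72/6755 = -93912/73 - 72/6755 = -634380816/493115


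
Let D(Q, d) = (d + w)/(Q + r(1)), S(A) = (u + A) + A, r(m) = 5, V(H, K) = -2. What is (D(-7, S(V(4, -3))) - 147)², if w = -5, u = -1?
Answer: 20164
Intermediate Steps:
S(A) = -1 + 2*A (S(A) = (-1 + A) + A = -1 + 2*A)
D(Q, d) = (-5 + d)/(5 + Q) (D(Q, d) = (d - 5)/(Q + 5) = (-5 + d)/(5 + Q))
(D(-7, S(V(4, -3))) - 147)² = ((-5 + (-1 + 2*(-2)))/(5 - 7) - 147)² = ((-5 + (-1 - 4))/(-2) - 147)² = (-(-5 - 5)/2 - 147)² = (-½*(-10) - 147)² = (5 - 147)² = (-142)² = 20164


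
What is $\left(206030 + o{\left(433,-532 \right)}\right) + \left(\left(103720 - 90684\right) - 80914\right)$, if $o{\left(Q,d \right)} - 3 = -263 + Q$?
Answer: $138325$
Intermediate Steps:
$o{\left(Q,d \right)} = -260 + Q$ ($o{\left(Q,d \right)} = 3 + \left(-263 + Q\right) = -260 + Q$)
$\left(206030 + o{\left(433,-532 \right)}\right) + \left(\left(103720 - 90684\right) - 80914\right) = \left(206030 + \left(-260 + 433\right)\right) + \left(\left(103720 - 90684\right) - 80914\right) = \left(206030 + 173\right) + \left(13036 - 80914\right) = 206203 - 67878 = 138325$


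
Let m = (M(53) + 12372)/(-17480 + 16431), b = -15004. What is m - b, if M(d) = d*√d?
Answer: 15726824/1049 - 53*√53/1049 ≈ 14992.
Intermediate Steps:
M(d) = d^(3/2)
m = -12372/1049 - 53*√53/1049 (m = (53^(3/2) + 12372)/(-17480 + 16431) = (53*√53 + 12372)/(-1049) = (12372 + 53*√53)*(-1/1049) = -12372/1049 - 53*√53/1049 ≈ -12.162)
m - b = (-12372/1049 - 53*√53/1049) - 1*(-15004) = (-12372/1049 - 53*√53/1049) + 15004 = 15726824/1049 - 53*√53/1049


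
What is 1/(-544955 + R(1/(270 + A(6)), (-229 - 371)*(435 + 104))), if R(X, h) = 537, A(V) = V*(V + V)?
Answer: -1/544418 ≈ -1.8368e-6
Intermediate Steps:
A(V) = 2*V**2 (A(V) = V*(2*V) = 2*V**2)
1/(-544955 + R(1/(270 + A(6)), (-229 - 371)*(435 + 104))) = 1/(-544955 + 537) = 1/(-544418) = -1/544418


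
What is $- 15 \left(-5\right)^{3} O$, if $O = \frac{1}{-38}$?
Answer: $- \frac{1875}{38} \approx -49.342$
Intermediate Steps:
$O = - \frac{1}{38} \approx -0.026316$
$- 15 \left(-5\right)^{3} O = - 15 \left(-5\right)^{3} \left(- \frac{1}{38}\right) = \left(-15\right) \left(-125\right) \left(- \frac{1}{38}\right) = 1875 \left(- \frac{1}{38}\right) = - \frac{1875}{38}$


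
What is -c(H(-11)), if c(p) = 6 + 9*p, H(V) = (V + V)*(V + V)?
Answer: -4362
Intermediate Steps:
H(V) = 4*V² (H(V) = (2*V)*(2*V) = 4*V²)
-c(H(-11)) = -(6 + 9*(4*(-11)²)) = -(6 + 9*(4*121)) = -(6 + 9*484) = -(6 + 4356) = -1*4362 = -4362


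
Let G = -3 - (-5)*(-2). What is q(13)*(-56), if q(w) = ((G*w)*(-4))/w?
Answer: -2912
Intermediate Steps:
G = -13 (G = -3 - 1*10 = -3 - 10 = -13)
q(w) = 52 (q(w) = (-13*w*(-4))/w = (52*w)/w = 52)
q(13)*(-56) = 52*(-56) = -2912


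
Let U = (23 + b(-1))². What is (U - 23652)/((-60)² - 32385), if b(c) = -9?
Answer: 23456/28785 ≈ 0.81487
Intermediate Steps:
U = 196 (U = (23 - 9)² = 14² = 196)
(U - 23652)/((-60)² - 32385) = (196 - 23652)/((-60)² - 32385) = -23456/(3600 - 32385) = -23456/(-28785) = -23456*(-1/28785) = 23456/28785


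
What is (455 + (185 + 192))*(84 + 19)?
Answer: 85696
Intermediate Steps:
(455 + (185 + 192))*(84 + 19) = (455 + 377)*103 = 832*103 = 85696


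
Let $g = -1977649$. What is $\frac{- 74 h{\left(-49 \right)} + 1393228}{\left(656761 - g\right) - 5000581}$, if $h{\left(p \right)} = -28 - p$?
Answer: $- \frac{1391674}{2366171} \approx -0.58815$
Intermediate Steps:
$\frac{- 74 h{\left(-49 \right)} + 1393228}{\left(656761 - g\right) - 5000581} = \frac{- 74 \left(-28 - -49\right) + 1393228}{\left(656761 - -1977649\right) - 5000581} = \frac{- 74 \left(-28 + 49\right) + 1393228}{\left(656761 + 1977649\right) - 5000581} = \frac{\left(-74\right) 21 + 1393228}{2634410 - 5000581} = \frac{-1554 + 1393228}{-2366171} = 1391674 \left(- \frac{1}{2366171}\right) = - \frac{1391674}{2366171}$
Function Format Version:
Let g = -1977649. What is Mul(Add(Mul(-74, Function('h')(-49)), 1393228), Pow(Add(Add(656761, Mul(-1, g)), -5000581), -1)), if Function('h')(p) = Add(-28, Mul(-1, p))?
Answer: Rational(-1391674, 2366171) ≈ -0.58815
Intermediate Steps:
Mul(Add(Mul(-74, Function('h')(-49)), 1393228), Pow(Add(Add(656761, Mul(-1, g)), -5000581), -1)) = Mul(Add(Mul(-74, Add(-28, Mul(-1, -49))), 1393228), Pow(Add(Add(656761, Mul(-1, -1977649)), -5000581), -1)) = Mul(Add(Mul(-74, Add(-28, 49)), 1393228), Pow(Add(Add(656761, 1977649), -5000581), -1)) = Mul(Add(Mul(-74, 21), 1393228), Pow(Add(2634410, -5000581), -1)) = Mul(Add(-1554, 1393228), Pow(-2366171, -1)) = Mul(1391674, Rational(-1, 2366171)) = Rational(-1391674, 2366171)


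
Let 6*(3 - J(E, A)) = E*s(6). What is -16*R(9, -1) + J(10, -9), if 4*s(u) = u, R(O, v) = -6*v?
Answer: -191/2 ≈ -95.500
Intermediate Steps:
s(u) = u/4
J(E, A) = 3 - E/4 (J(E, A) = 3 - E*(1/4)*6/6 = 3 - E*3/(6*2) = 3 - E/4)
-16*R(9, -1) + J(10, -9) = -(-96)*(-1) + (3 - 1/4*10) = -16*6 + (3 - 5/2) = -96 + 1/2 = -191/2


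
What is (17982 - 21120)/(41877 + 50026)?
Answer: -3138/91903 ≈ -0.034145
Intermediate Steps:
(17982 - 21120)/(41877 + 50026) = -3138/91903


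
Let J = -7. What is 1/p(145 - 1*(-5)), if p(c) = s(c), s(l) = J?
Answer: -⅐ ≈ -0.14286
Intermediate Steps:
s(l) = -7
p(c) = -7
1/p(145 - 1*(-5)) = 1/(-7) = -⅐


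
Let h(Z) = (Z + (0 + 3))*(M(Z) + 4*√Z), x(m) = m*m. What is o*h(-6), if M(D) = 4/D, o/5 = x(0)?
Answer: 0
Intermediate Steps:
x(m) = m²
o = 0 (o = 5*0² = 5*0 = 0)
h(Z) = (3 + Z)*(4*√Z + 4/Z) (h(Z) = (Z + (0 + 3))*(4/Z + 4*√Z) = (Z + 3)*(4*√Z + 4/Z) = (3 + Z)*(4*√Z + 4/Z))
o*h(-6) = 0*(4 + 4*(-6)^(3/2) + 12*√(-6) + 12/(-6)) = 0*(4 + 4*(-6*I*√6) + 12*(I*√6) + 12*(-⅙)) = 0*(4 - 24*I*√6 + 12*I*√6 - 2) = 0*(2 - 12*I*√6) = 0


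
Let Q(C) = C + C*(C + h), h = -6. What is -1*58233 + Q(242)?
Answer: -879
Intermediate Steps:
Q(C) = C + C*(-6 + C) (Q(C) = C + C*(C - 6) = C + C*(-6 + C))
-1*58233 + Q(242) = -1*58233 + 242*(-5 + 242) = -58233 + 242*237 = -58233 + 57354 = -879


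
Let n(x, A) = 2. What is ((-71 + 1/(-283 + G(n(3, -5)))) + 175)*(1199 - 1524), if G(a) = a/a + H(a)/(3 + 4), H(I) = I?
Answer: -66651325/1972 ≈ -33799.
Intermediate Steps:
G(a) = 1 + a/7 (G(a) = a/a + a/(3 + 4) = 1 + a/7)
((-71 + 1/(-283 + G(n(3, -5)))) + 175)*(1199 - 1524) = ((-71 + 1/(-283 + (1 + (⅐)*2))) + 175)*(1199 - 1524) = ((-71 + 1/(-283 + (1 + 2/7))) + 175)*(-325) = ((-71 + 1/(-283 + 9/7)) + 175)*(-325) = ((-71 + 1/(-1972/7)) + 175)*(-325) = ((-71 - 7/1972) + 175)*(-325) = (-140019/1972 + 175)*(-325) = (205081/1972)*(-325) = -66651325/1972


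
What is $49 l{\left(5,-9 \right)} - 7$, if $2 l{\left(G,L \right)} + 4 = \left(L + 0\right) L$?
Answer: $\frac{3759}{2} \approx 1879.5$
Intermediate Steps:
$l{\left(G,L \right)} = -2 + \frac{L^{2}}{2}$ ($l{\left(G,L \right)} = -2 + \frac{\left(L + 0\right) L}{2} = -2 + \frac{L L}{2} = -2 + \frac{L^{2}}{2}$)
$49 l{\left(5,-9 \right)} - 7 = 49 \left(-2 + \frac{\left(-9\right)^{2}}{2}\right) - 7 = 49 \left(-2 + \frac{1}{2} \cdot 81\right) - 7 = 49 \left(-2 + \frac{81}{2}\right) - 7 = 49 \cdot \frac{77}{2} - 7 = \frac{3773}{2} - 7 = \frac{3759}{2}$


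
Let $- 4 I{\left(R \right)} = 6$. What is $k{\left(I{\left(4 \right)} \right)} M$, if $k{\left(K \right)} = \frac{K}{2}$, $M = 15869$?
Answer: $- \frac{47607}{4} \approx -11902.0$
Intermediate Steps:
$I{\left(R \right)} = - \frac{3}{2}$ ($I{\left(R \right)} = \left(- \frac{1}{4}\right) 6 = - \frac{3}{2}$)
$k{\left(K \right)} = \frac{K}{2}$ ($k{\left(K \right)} = K \frac{1}{2} = \frac{K}{2}$)
$k{\left(I{\left(4 \right)} \right)} M = \frac{1}{2} \left(- \frac{3}{2}\right) 15869 = \left(- \frac{3}{4}\right) 15869 = - \frac{47607}{4}$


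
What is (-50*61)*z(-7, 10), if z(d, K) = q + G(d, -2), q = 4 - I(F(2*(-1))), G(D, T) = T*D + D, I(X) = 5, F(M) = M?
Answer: -18300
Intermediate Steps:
G(D, T) = D + D*T (G(D, T) = D*T + D = D + D*T)
q = -1 (q = 4 - 1*5 = 4 - 5 = -1)
z(d, K) = -1 - d (z(d, K) = -1 + d*(1 - 2) = -1 + d*(-1) = -1 - d)
(-50*61)*z(-7, 10) = (-50*61)*(-1 - 1*(-7)) = -3050*(-1 + 7) = -3050*6 = -18300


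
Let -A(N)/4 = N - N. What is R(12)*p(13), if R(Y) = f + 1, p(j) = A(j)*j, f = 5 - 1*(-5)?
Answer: 0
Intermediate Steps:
A(N) = 0 (A(N) = -4*(N - N) = -4*0 = 0)
f = 10 (f = 5 + 5 = 10)
p(j) = 0 (p(j) = 0*j = 0)
R(Y) = 11 (R(Y) = 10 + 1 = 11)
R(12)*p(13) = 11*0 = 0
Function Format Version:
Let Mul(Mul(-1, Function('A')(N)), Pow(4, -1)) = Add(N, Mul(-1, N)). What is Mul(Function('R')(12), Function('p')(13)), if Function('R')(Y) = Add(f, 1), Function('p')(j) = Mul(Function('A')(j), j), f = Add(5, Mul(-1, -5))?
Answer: 0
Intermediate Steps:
Function('A')(N) = 0 (Function('A')(N) = Mul(-4, Add(N, Mul(-1, N))) = Mul(-4, 0) = 0)
f = 10 (f = Add(5, 5) = 10)
Function('p')(j) = 0 (Function('p')(j) = Mul(0, j) = 0)
Function('R')(Y) = 11 (Function('R')(Y) = Add(10, 1) = 11)
Mul(Function('R')(12), Function('p')(13)) = Mul(11, 0) = 0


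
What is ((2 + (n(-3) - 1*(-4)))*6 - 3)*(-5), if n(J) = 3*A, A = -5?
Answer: 285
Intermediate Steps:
n(J) = -15 (n(J) = 3*(-5) = -15)
((2 + (n(-3) - 1*(-4)))*6 - 3)*(-5) = ((2 + (-15 - 1*(-4)))*6 - 3)*(-5) = ((2 + (-15 + 4))*6 - 3)*(-5) = ((2 - 11)*6 - 3)*(-5) = (-9*6 - 3)*(-5) = (-54 - 3)*(-5) = -57*(-5) = 285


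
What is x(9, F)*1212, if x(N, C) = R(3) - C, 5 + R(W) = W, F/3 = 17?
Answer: -64236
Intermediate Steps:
F = 51 (F = 3*17 = 51)
R(W) = -5 + W
x(N, C) = -2 - C (x(N, C) = (-5 + 3) - C = -2 - C)
x(9, F)*1212 = (-2 - 1*51)*1212 = (-2 - 51)*1212 = -53*1212 = -64236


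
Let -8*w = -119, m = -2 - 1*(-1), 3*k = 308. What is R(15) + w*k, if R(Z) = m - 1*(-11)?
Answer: 9223/6 ≈ 1537.2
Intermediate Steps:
k = 308/3 (k = (1/3)*308 = 308/3 ≈ 102.67)
m = -1 (m = -2 + 1 = -1)
w = 119/8 (w = -1/8*(-119) = 119/8 ≈ 14.875)
R(Z) = 10 (R(Z) = -1 - 1*(-11) = -1 + 11 = 10)
R(15) + w*k = 10 + (119/8)*(308/3) = 10 + 9163/6 = 9223/6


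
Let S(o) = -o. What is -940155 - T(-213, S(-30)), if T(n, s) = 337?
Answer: -940492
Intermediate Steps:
-940155 - T(-213, S(-30)) = -940155 - 1*337 = -940155 - 337 = -940492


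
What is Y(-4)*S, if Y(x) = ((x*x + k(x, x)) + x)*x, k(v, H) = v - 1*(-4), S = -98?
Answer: 4704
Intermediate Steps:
k(v, H) = 4 + v (k(v, H) = v + 4 = 4 + v)
Y(x) = x*(4 + x² + 2*x) (Y(x) = ((x*x + (4 + x)) + x)*x = ((x² + (4 + x)) + x)*x = ((4 + x + x²) + x)*x = (4 + x² + 2*x)*x = x*(4 + x² + 2*x))
Y(-4)*S = -4*(4 + (-4)² + 2*(-4))*(-98) = -4*(4 + 16 - 8)*(-98) = -4*12*(-98) = -48*(-98) = 4704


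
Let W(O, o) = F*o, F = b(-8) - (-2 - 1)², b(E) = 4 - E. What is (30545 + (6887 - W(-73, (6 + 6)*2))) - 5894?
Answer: 31466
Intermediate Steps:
F = 3 (F = (4 - 1*(-8)) - (-2 - 1)² = (4 + 8) - 1*(-3)² = 12 - 1*9 = 12 - 9 = 3)
W(O, o) = 3*o
(30545 + (6887 - W(-73, (6 + 6)*2))) - 5894 = (30545 + (6887 - 3*(6 + 6)*2)) - 5894 = (30545 + (6887 - 3*12*2)) - 5894 = (30545 + (6887 - 3*24)) - 5894 = (30545 + (6887 - 1*72)) - 5894 = (30545 + (6887 - 72)) - 5894 = (30545 + 6815) - 5894 = 37360 - 5894 = 31466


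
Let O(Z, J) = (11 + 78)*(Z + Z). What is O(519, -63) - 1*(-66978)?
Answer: 159360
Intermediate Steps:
O(Z, J) = 178*Z (O(Z, J) = 89*(2*Z) = 178*Z)
O(519, -63) - 1*(-66978) = 178*519 - 1*(-66978) = 92382 + 66978 = 159360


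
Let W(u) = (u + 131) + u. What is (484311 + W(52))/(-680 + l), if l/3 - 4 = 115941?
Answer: 484546/347155 ≈ 1.3958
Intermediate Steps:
l = 347835 (l = 12 + 3*115941 = 12 + 347823 = 347835)
W(u) = 131 + 2*u (W(u) = (131 + u) + u = 131 + 2*u)
(484311 + W(52))/(-680 + l) = (484311 + (131 + 2*52))/(-680 + 347835) = (484311 + (131 + 104))/347155 = (484311 + 235)*(1/347155) = 484546*(1/347155) = 484546/347155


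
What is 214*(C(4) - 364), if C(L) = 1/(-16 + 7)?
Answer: -701278/9 ≈ -77920.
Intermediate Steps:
C(L) = -1/9 (C(L) = 1/(-9) = -1/9)
214*(C(4) - 364) = 214*(-1/9 - 364) = 214*(-3277/9) = -701278/9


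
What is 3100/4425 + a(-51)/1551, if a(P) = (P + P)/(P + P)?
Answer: 21389/30503 ≈ 0.70121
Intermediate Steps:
a(P) = 1 (a(P) = (2*P)/((2*P)) = (2*P)*(1/(2*P)) = 1)
3100/4425 + a(-51)/1551 = 3100/4425 + 1/1551 = 3100*(1/4425) + 1*(1/1551) = 124/177 + 1/1551 = 21389/30503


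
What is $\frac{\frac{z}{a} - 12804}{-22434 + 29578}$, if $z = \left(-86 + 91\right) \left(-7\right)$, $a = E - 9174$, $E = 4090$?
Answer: $- \frac{3426079}{1911584} \approx -1.7923$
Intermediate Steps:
$a = -5084$ ($a = 4090 - 9174 = -5084$)
$z = -35$ ($z = 5 \left(-7\right) = -35$)
$\frac{\frac{z}{a} - 12804}{-22434 + 29578} = \frac{- \frac{35}{-5084} - 12804}{-22434 + 29578} = \frac{\left(-35\right) \left(- \frac{1}{5084}\right) - 12804}{7144} = \left(\frac{35}{5084} - 12804\right) \frac{1}{7144} = \left(- \frac{65095501}{5084}\right) \frac{1}{7144} = - \frac{3426079}{1911584}$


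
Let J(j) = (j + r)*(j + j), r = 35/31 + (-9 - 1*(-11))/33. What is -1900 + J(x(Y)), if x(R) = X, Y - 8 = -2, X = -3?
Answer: -644196/341 ≈ -1889.1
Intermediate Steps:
r = 1217/1023 (r = 35*(1/31) + (-9 + 11)*(1/33) = 35/31 + 2*(1/33) = 35/31 + 2/33 = 1217/1023 ≈ 1.1896)
Y = 6 (Y = 8 - 2 = 6)
x(R) = -3
J(j) = 2*j*(1217/1023 + j) (J(j) = (j + 1217/1023)*(j + j) = (1217/1023 + j)*(2*j) = 2*j*(1217/1023 + j))
-1900 + J(x(Y)) = -1900 + (2/1023)*(-3)*(1217 + 1023*(-3)) = -1900 + (2/1023)*(-3)*(1217 - 3069) = -1900 + (2/1023)*(-3)*(-1852) = -1900 + 3704/341 = -644196/341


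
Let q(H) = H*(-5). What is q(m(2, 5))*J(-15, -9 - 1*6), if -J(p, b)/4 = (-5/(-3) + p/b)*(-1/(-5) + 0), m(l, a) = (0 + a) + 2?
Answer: 224/3 ≈ 74.667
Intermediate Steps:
m(l, a) = 2 + a (m(l, a) = a + 2 = 2 + a)
q(H) = -5*H
J(p, b) = -4/3 - 4*p/(5*b) (J(p, b) = -4*(-5/(-3) + p/b)*(-1/(-5) + 0) = -4*(-5*(-⅓) + p/b)*(-1*(-⅕) + 0) = -4*(5/3 + p/b)*(⅕ + 0) = -4*(5/3 + p/b)/5 = -4*(⅓ + p/(5*b)) = -4/3 - 4*p/(5*b))
q(m(2, 5))*J(-15, -9 - 1*6) = (-5*(2 + 5))*(4*(-5*(-9 - 1*6) - 3*(-15))/(15*(-9 - 1*6))) = (-5*7)*(4*(-5*(-9 - 6) + 45)/(15*(-9 - 6))) = -28*(-5*(-15) + 45)/(3*(-15)) = -28*(-1)*(75 + 45)/(3*15) = -28*(-1)*120/(3*15) = -35*(-32/15) = 224/3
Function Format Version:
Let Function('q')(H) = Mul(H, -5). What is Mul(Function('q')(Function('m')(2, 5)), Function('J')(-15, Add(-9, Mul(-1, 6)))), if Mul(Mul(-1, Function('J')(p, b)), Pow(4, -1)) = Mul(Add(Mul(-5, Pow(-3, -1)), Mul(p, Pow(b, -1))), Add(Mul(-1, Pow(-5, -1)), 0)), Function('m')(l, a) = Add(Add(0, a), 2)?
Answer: Rational(224, 3) ≈ 74.667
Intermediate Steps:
Function('m')(l, a) = Add(2, a) (Function('m')(l, a) = Add(a, 2) = Add(2, a))
Function('q')(H) = Mul(-5, H)
Function('J')(p, b) = Add(Rational(-4, 3), Mul(Rational(-4, 5), p, Pow(b, -1))) (Function('J')(p, b) = Mul(-4, Mul(Add(Mul(-5, Pow(-3, -1)), Mul(p, Pow(b, -1))), Add(Mul(-1, Pow(-5, -1)), 0))) = Mul(-4, Mul(Add(Mul(-5, Rational(-1, 3)), Mul(p, Pow(b, -1))), Add(Mul(-1, Rational(-1, 5)), 0))) = Mul(-4, Mul(Add(Rational(5, 3), Mul(p, Pow(b, -1))), Add(Rational(1, 5), 0))) = Mul(-4, Mul(Add(Rational(5, 3), Mul(p, Pow(b, -1))), Rational(1, 5))) = Mul(-4, Add(Rational(1, 3), Mul(Rational(1, 5), p, Pow(b, -1)))) = Add(Rational(-4, 3), Mul(Rational(-4, 5), p, Pow(b, -1))))
Mul(Function('q')(Function('m')(2, 5)), Function('J')(-15, Add(-9, Mul(-1, 6)))) = Mul(Mul(-5, Add(2, 5)), Mul(Rational(4, 15), Pow(Add(-9, Mul(-1, 6)), -1), Add(Mul(-5, Add(-9, Mul(-1, 6))), Mul(-3, -15)))) = Mul(Mul(-5, 7), Mul(Rational(4, 15), Pow(Add(-9, -6), -1), Add(Mul(-5, Add(-9, -6)), 45))) = Mul(-35, Mul(Rational(4, 15), Pow(-15, -1), Add(Mul(-5, -15), 45))) = Mul(-35, Mul(Rational(4, 15), Rational(-1, 15), Add(75, 45))) = Mul(-35, Mul(Rational(4, 15), Rational(-1, 15), 120)) = Mul(-35, Rational(-32, 15)) = Rational(224, 3)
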